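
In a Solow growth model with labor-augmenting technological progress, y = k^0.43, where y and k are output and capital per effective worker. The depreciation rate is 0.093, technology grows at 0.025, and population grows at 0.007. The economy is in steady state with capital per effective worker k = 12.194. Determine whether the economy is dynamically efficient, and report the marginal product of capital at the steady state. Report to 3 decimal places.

dynamically inefficient; MPK ≈ 0.103

Capital per effective worker breaks even when investment replaces (n + g + δ)·k; here n + g + δ = 0.125.
MPK = 0.43·k^(0.43−1) = 0.43·12.194^(-0.57) ≈ 0.1034.
MPK < 0.125, so the economy is dynamically inefficient (over-saving).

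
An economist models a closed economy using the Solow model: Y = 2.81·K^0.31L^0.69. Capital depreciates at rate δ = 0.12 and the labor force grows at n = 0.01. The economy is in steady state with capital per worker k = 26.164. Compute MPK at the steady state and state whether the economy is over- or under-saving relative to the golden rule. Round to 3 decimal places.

Break-even investment rate: n + δ = 0.01 + 0.12 = 0.13.
MPK = 0.31·2.81·k^(0.31−1) = 0.31·2.81·26.164^(-0.69) ≈ 0.0916.
MPK < 0.13, so the economy is dynamically inefficient (over-saving).

over-saving; MPK ≈ 0.092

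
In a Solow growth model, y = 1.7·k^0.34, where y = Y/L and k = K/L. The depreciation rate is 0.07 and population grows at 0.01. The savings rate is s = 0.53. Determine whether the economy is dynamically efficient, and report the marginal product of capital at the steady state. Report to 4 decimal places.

Break-even investment rate: n + δ = 0.01 + 0.07 = 0.08.
Steady-state k*: s·A·k^0.34 = 0.08·k gives k* = (0.53·1.7/0.08)^(1/0.66) ≈ 39.2090.
MPK = 0.34·1.7·39.2090^(-0.66) ≈ 0.0513.
MPK < n+δ = 0.08, so the economy is dynamically inefficient (over-saving).

dynamically inefficient; MPK ≈ 0.0513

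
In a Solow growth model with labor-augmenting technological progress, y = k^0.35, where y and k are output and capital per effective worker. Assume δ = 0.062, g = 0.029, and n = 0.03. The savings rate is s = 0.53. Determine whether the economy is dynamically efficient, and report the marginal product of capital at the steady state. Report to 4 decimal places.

dynamically inefficient; MPK ≈ 0.0799

Capital per effective worker breaks even when investment replaces (n + g + δ)·k; here n + g + δ = 0.121.
Steady-state k*: s·k^0.35 = 0.121·k gives k* = (0.53/0.121)^(1/0.65) ≈ 9.7031.
MPK = 0.35·9.7031^(-0.65) ≈ 0.0799.
MPK < n+g+δ = 0.121, so the economy is dynamically inefficient (over-saving).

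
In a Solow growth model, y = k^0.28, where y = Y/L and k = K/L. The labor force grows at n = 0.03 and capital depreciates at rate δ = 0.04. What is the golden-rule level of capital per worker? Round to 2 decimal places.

The effective depreciation rate is n + δ = 0.03 + 0.04 = 0.07.
At the golden rule the marginal product of capital equals n+δ: 0.28·k^(0.28−1) = 0.07. Solving, k_gold = (0.28/0.07)^(1/0.72) ≈ 6.8580.

k_gold ≈ 6.86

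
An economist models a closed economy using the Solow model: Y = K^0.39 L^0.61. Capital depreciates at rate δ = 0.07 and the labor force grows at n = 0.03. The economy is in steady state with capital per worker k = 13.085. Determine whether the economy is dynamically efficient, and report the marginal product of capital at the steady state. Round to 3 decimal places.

n + δ = 0.03 + 0.07 = 0.1.
MPK = 0.39·k^(0.39−1) = 0.39·13.085^(-0.61) ≈ 0.0813.
MPK < 0.1, so the economy is dynamically inefficient (over-saving).

dynamically inefficient; MPK ≈ 0.081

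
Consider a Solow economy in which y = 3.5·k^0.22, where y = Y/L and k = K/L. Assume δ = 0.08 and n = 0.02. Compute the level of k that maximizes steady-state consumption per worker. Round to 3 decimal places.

Capital per worker breaks even when investment replaces (n + δ)·k; here n + δ = 0.1.
Golden rule sets MPK = n+δ: 0.22·3.5·k^(0.22−1) = 0.1, so k_gold = (0.22·3.5/0.1)^(1/0.78) ≈ 13.6939.

k_gold ≈ 13.694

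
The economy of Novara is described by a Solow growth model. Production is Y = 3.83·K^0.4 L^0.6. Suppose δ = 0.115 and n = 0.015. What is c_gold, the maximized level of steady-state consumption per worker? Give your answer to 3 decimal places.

c_gold ≈ 11.900

Capital per worker breaks even when investment replaces (n + δ)·k; here n + δ = 0.13.
Setting f'(k) = n+δ gives 0.4·3.83·k^(0.4−1) = 0.13, hence k_gold = (0.4·3.83/0.13)^(1/0.6) ≈ 61.0275.
y_gold = 3.83·61.0275^0.4 ≈ 19.8339.
c_gold = y_gold − (n+δ)·k_gold = 19.8339 − 0.13·61.0275 ≈ 11.9004.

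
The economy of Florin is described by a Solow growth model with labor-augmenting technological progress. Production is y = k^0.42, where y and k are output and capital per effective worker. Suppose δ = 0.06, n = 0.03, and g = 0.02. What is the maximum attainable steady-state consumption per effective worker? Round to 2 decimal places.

c_gold ≈ 1.53

n + g + δ = 0.03 + 0.02 + 0.06 = 0.11.
Golden rule sets MPK = n+g+δ: 0.42·k^(0.42−1) = 0.11, so k_gold = (0.42/0.11)^(1/0.58) ≈ 10.0740.
y_gold = 10.0740^0.42 ≈ 2.6384.
c_gold = y_gold − (n+g+δ)·k_gold = 2.6384 − 0.11·10.0740 ≈ 1.5303.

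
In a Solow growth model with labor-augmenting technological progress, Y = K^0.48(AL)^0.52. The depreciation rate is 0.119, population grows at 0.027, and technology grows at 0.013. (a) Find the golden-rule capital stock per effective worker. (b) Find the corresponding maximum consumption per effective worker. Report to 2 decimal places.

The effective depreciation rate is n + g + δ = 0.027 + 0.013 + 0.119 = 0.159.
Golden rule sets MPK = n+g+δ: 0.48·k^(0.48−1) = 0.159, so k_gold = (0.48/0.159)^(1/0.52) ≈ 8.3710.
y_gold = 8.3710^0.48 ≈ 2.7729; c_gold = y_gold − 0.159·k_gold ≈ 1.4419.

(a) k_gold ≈ 8.37; (b) c_gold ≈ 1.44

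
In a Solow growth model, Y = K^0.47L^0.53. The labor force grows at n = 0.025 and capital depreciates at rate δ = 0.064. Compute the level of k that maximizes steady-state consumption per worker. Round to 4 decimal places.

k_gold ≈ 23.0993

Break-even investment rate: n + δ = 0.025 + 0.064 = 0.089.
At the golden rule the marginal product of capital equals n+δ: 0.47·k^(0.47−1) = 0.089. Solving, k_gold = (0.47/0.089)^(1/0.53) ≈ 23.0993.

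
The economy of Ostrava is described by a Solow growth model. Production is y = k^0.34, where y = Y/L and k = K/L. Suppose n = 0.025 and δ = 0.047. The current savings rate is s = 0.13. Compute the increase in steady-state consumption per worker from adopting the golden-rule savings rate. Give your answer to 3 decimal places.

Δc ≈ 0.289

Break-even investment rate: n + δ = 0.025 + 0.047 = 0.072.
Current steady state (s = 0.13): k* = (0.13/0.072)^(1/0.66) ≈ 2.4480, y* = 2.4480^0.34 ≈ 1.3558, c* = (1−0.13)·1.3558 ≈ 1.1795.
At the golden rule the marginal product of capital equals n+δ: 0.34·k^(0.34−1) = 0.072. Solving, k_gold = (0.34/0.072)^(1/0.66) ≈ 10.5059.
y_gold = 10.5059^0.34 ≈ 2.2248, c_gold = y_gold − 0.072·k_gold ≈ 1.4684.
Gain: Δc = 1.4684 − 1.1795 ≈ 0.2888.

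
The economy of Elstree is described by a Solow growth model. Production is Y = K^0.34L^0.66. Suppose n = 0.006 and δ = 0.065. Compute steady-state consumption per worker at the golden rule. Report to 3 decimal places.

c_gold ≈ 1.479

Break-even investment rate: n + δ = 0.006 + 0.065 = 0.071.
At the golden rule the marginal product of capital equals n+δ: 0.34·k^(0.34−1) = 0.071. Solving, k_gold = (0.34/0.071)^(1/0.66) ≈ 10.7309.
y_gold = 10.7309^0.34 ≈ 2.2409.
c_gold = y_gold − (n+δ)·k_gold = 2.2409 − 0.071·10.7309 ≈ 1.4790.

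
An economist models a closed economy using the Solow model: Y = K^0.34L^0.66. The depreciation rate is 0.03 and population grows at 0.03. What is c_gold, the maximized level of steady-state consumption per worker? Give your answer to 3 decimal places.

c_gold ≈ 1.613

The effective depreciation rate is n + δ = 0.03 + 0.03 = 0.06.
At the golden rule the marginal product of capital equals n+δ: 0.34·k^(0.34−1) = 0.06. Solving, k_gold = (0.34/0.06)^(1/0.66) ≈ 13.8486.
y_gold = 13.8486^0.34 ≈ 2.4439.
c_gold = y_gold − (n+δ)·k_gold = 2.4439 − 0.06·13.8486 ≈ 1.6130.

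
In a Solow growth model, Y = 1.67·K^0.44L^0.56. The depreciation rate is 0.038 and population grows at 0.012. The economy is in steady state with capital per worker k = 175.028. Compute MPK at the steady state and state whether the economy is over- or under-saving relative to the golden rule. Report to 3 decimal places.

over-saving; MPK ≈ 0.041

Break-even investment rate: n + δ = 0.012 + 0.038 = 0.05.
MPK = 0.44·1.67·k^(0.44−1) = 0.44·1.67·175.028^(-0.56) ≈ 0.0407.
MPK < 0.05, so the economy is dynamically inefficient (over-saving).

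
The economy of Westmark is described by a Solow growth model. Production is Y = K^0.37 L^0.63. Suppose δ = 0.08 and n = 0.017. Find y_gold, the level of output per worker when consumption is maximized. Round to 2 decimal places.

y_gold ≈ 2.20

n + δ = 0.017 + 0.08 = 0.097.
Golden rule sets MPK = n+δ: 0.37·k^(0.37−1) = 0.097, so k_gold = (0.37/0.097)^(1/0.63) ≈ 8.3735.
Output: y_gold = k_gold^0.37 = 8.3735^0.37 ≈ 2.1952.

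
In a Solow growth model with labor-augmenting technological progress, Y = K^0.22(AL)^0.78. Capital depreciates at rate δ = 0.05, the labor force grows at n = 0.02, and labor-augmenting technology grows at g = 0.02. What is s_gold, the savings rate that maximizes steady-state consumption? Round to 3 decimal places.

Break-even investment rate: n + g + δ = 0.02 + 0.02 + 0.05 = 0.09.
At the golden rule MPK = n+g+δ, and in any Cobb-Douglas steady state s = (n+g+δ)·k/y = MPK·k/y = capital's share 0.22.

s_gold = 0.220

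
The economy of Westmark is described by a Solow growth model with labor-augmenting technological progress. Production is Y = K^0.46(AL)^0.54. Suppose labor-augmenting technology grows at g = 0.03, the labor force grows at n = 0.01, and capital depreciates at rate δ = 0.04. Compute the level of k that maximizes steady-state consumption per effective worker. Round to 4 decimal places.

k_gold ≈ 25.5148

The effective depreciation rate is n + g + δ = 0.01 + 0.03 + 0.04 = 0.08.
Golden rule sets MPK = n+g+δ: 0.46·k^(0.46−1) = 0.08, so k_gold = (0.46/0.08)^(1/0.54) ≈ 25.5148.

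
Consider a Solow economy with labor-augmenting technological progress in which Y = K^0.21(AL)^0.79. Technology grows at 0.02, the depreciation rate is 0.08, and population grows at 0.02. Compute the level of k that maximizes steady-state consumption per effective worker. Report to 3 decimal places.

n + g + δ = 0.02 + 0.02 + 0.08 = 0.12.
At the golden rule the marginal product of capital equals n+g+δ: 0.21·k^(0.21−1) = 0.12. Solving, k_gold = (0.21/0.12)^(1/0.79) ≈ 2.0307.

k_gold ≈ 2.031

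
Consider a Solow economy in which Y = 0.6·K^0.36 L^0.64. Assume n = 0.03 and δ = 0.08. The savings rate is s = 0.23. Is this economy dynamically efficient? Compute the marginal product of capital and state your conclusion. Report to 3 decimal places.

dynamically efficient; MPK ≈ 0.172

Capital per worker breaks even when investment replaces (n + δ)·k; here n + δ = 0.11.
Steady-state k*: s·A·k^0.36 = 0.11·k gives k* = (0.23·0.6/0.11)^(1/0.64) ≈ 1.4252.
MPK = 0.36·0.6·1.4252^(-0.64) ≈ 0.1722.
MPK > n+δ = 0.11, so the economy is dynamically efficient (under-saving).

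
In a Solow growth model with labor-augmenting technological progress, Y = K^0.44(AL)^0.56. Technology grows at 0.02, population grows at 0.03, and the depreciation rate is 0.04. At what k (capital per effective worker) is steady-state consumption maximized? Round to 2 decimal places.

The effective depreciation rate is n + g + δ = 0.03 + 0.02 + 0.04 = 0.09.
At the golden rule the marginal product of capital equals n+g+δ: 0.44·k^(0.44−1) = 0.09. Solving, k_gold = (0.44/0.09)^(1/0.56) ≈ 17.0111.

k_gold ≈ 17.01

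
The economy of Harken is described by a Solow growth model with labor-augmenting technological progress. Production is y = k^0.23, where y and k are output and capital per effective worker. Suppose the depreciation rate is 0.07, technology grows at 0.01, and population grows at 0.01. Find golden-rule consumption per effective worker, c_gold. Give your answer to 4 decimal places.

Capital per effective worker breaks even when investment replaces (n + g + δ)·k; here n + g + δ = 0.09.
Setting f'(k) = n+g+δ gives 0.23·k^(0.23−1) = 0.09, hence k_gold = (0.23/0.09)^(1/0.77) ≈ 3.3822.
y_gold = 3.3822^0.23 ≈ 1.3235.
c_gold = y_gold − (n+g+δ)·k_gold = 1.3235 − 0.09·3.3822 ≈ 1.0191.

c_gold ≈ 1.0191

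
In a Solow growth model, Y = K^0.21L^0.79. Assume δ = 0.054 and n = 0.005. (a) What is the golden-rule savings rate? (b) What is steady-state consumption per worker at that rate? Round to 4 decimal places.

(a) s_gold = 0.2100; (b) c_gold ≈ 1.1071

Break-even investment rate: n + δ = 0.005 + 0.054 = 0.059.
For Cobb-Douglas, s_gold equals capital's share: s_gold = 0.21.
Setting f'(k) = n+δ gives 0.21·k^(0.21−1) = 0.059, hence k_gold = (0.21/0.059)^(1/0.79) ≈ 4.9881.
y_gold = 4.9881^0.21 ≈ 1.4014; c_gold = (1−0.21)·y_gold ≈ 1.1071.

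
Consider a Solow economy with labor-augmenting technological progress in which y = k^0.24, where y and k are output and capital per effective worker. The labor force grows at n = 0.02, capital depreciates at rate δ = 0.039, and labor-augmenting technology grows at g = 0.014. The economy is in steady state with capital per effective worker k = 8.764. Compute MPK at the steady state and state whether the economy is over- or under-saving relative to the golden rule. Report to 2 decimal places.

The effective depreciation rate is n + g + δ = 0.02 + 0.014 + 0.039 = 0.073.
MPK = 0.24·k^(0.24−1) = 0.24·8.764^(-0.76) ≈ 0.0461.
MPK < 0.073, so the economy is dynamically inefficient (over-saving).

over-saving; MPK ≈ 0.05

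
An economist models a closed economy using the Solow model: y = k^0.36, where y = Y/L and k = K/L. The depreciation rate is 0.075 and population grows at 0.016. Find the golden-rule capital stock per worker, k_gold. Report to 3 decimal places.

The effective depreciation rate is n + δ = 0.016 + 0.075 = 0.091.
Golden rule sets MPK = n+δ: 0.36·k^(0.36−1) = 0.091, so k_gold = (0.36/0.091)^(1/0.64) ≈ 8.5747.

k_gold ≈ 8.575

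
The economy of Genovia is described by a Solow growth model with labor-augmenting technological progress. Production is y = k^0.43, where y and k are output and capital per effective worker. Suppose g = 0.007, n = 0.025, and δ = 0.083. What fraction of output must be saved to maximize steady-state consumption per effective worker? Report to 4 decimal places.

n + g + δ = 0.025 + 0.007 + 0.083 = 0.115.
At the golden rule MPK = n+g+δ, and in any Cobb-Douglas steady state s = (n+g+δ)·k/y = MPK·k/y = capital's share 0.43.

s_gold = 0.4300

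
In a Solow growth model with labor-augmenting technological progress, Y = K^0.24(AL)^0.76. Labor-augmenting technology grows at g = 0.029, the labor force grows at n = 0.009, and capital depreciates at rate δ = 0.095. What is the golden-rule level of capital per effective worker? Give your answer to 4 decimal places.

The effective depreciation rate is n + g + δ = 0.009 + 0.029 + 0.095 = 0.133.
Setting f'(k) = n+g+δ gives 0.24·k^(0.24−1) = 0.133, hence k_gold = (0.24/0.133)^(1/0.76) ≈ 2.1743.

k_gold ≈ 2.1743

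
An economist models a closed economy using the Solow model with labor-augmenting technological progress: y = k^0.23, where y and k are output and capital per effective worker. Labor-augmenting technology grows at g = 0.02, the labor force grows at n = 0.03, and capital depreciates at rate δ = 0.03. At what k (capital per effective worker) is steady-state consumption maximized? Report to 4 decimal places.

k_gold ≈ 3.9412

n + g + δ = 0.03 + 0.02 + 0.03 = 0.08.
Maximizing c = f(k) − (n+g+δ)·k gives f'(k) = n+g+δ, i.e. 0.23·k^(0.23−1) = 0.08, so k_gold = (0.23/0.08)^(1/0.77) ≈ 3.9412.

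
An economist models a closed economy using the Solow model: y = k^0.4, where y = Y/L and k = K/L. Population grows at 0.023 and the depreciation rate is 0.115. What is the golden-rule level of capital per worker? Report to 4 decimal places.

The effective depreciation rate is n + δ = 0.023 + 0.115 = 0.138.
At the golden rule the marginal product of capital equals n+δ: 0.4·k^(0.4−1) = 0.138. Solving, k_gold = (0.4/0.138)^(1/0.6) ≈ 5.8925.

k_gold ≈ 5.8925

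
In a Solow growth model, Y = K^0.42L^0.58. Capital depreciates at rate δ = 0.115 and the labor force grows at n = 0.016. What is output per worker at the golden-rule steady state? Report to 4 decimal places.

y_gold ≈ 2.3249

Capital per worker breaks even when investment replaces (n + δ)·k; here n + δ = 0.131.
Maximizing c = f(k) − (n+δ)·k gives f'(k) = n+δ, i.e. 0.42·k^(0.42−1) = 0.131, so k_gold = (0.42/0.131)^(1/0.58) ≈ 7.4538.
Output: y_gold = k_gold^0.42 = 7.4538^0.42 ≈ 2.3249.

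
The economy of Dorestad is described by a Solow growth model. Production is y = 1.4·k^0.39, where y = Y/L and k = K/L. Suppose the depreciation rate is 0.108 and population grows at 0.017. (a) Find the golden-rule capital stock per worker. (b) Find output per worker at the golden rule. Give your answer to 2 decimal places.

(a) k_gold ≈ 11.21; (b) y_gold ≈ 3.59

n + δ = 0.017 + 0.108 = 0.125.
Setting f'(k) = n+δ gives 0.39·1.4·k^(0.39−1) = 0.125, hence k_gold = (0.39·1.4/0.125)^(1/0.61) ≈ 11.2110.
y_gold = 1.4·11.2110^0.39 ≈ 3.5933.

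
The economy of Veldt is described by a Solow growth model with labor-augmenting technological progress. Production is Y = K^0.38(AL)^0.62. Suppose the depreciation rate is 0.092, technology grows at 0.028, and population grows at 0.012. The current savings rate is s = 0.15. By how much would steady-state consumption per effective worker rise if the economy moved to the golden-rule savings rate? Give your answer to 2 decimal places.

Break-even investment rate: n + g + δ = 0.012 + 0.028 + 0.092 = 0.132.
Current steady state (s = 0.15): k* = (0.15/0.132)^(1/0.62) ≈ 1.2290, y* = 1.2290^0.38 ≈ 1.0815, c* = (1−0.15)·1.0815 ≈ 0.9193.
Maximizing c = f(k) − (n+g+δ)·k gives f'(k) = n+g+δ, i.e. 0.38·k^(0.38−1) = 0.132, so k_gold = (0.38/0.132)^(1/0.62) ≈ 5.5038.
y_gold = 5.5038^0.38 ≈ 1.9118, c_gold = y_gold − 0.132·k_gold ≈ 1.1853.
Gain: Δc = 1.1853 − 0.9193 ≈ 0.2661.

Δc ≈ 0.27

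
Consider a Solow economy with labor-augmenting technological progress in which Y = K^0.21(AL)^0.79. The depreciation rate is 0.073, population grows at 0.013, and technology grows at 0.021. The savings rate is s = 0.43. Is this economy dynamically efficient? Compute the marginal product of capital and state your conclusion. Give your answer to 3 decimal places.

dynamically inefficient; MPK ≈ 0.052

Break-even investment rate: n + g + δ = 0.013 + 0.021 + 0.073 = 0.107.
Steady-state k*: s·k^0.21 = 0.107·k gives k* = (0.43/0.107)^(1/0.79) ≈ 5.8165.
MPK = 0.21·5.8165^(-0.79) ≈ 0.0523.
MPK < n+g+δ = 0.107, so the economy is dynamically inefficient (over-saving).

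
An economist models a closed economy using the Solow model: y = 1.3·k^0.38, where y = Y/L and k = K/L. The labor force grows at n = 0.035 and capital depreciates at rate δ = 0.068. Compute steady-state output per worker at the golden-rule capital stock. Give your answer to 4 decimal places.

Break-even investment rate: n + δ = 0.035 + 0.068 = 0.103.
Maximizing c = f(k) − (n+δ)·k gives f'(k) = n+δ, i.e. 0.38·1.3·k^(0.38−1) = 0.103, so k_gold = (0.38·1.3/0.103)^(1/0.62) ≈ 12.5375.
Output: y_gold = 1.3·k_gold^0.38 = 1.3·12.5375^0.38 ≈ 3.3983.

y_gold ≈ 3.3983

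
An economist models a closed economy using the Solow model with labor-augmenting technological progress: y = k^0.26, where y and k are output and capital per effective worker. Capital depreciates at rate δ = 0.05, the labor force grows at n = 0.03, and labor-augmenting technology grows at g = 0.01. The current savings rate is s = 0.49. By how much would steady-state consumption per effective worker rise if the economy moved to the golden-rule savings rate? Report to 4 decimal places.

The effective depreciation rate is n + g + δ = 0.03 + 0.01 + 0.05 = 0.09.
Current steady state (s = 0.49): k* = (0.49/0.09)^(1/0.74) ≈ 9.8749, y* = 9.8749^0.26 ≈ 1.8138, c* = (1−0.49)·1.8138 ≈ 0.9250.
Setting f'(k) = n+g+δ gives 0.26·k^(0.26−1) = 0.09, hence k_gold = (0.26/0.09)^(1/0.74) ≈ 4.1938.
y_gold = 4.1938^0.26 ≈ 1.4517, c_gold = y_gold − 0.09·k_gold ≈ 1.0743.
Gain: Δc = 1.0743 − 0.9250 ≈ 0.1492.

Δc ≈ 0.1492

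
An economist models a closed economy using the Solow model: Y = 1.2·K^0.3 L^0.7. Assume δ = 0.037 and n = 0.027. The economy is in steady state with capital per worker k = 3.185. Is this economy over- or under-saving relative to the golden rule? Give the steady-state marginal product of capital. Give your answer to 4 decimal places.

Break-even investment rate: n + δ = 0.027 + 0.037 = 0.064.
MPK = 0.3·1.2·k^(0.3−1) = 0.3·1.2·3.185^(-0.7) ≈ 0.1600.
MPK > 0.064, so the economy is dynamically efficient (under-saving).

under-saving; MPK ≈ 0.1600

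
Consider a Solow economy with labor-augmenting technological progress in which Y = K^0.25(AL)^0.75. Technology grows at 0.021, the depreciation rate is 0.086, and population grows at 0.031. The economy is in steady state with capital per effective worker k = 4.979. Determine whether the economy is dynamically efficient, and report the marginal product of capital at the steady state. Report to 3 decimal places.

dynamically inefficient; MPK ≈ 0.075

The effective depreciation rate is n + g + δ = 0.031 + 0.021 + 0.086 = 0.138.
MPK = 0.25·k^(0.25−1) = 0.25·4.979^(-0.75) ≈ 0.0750.
MPK < 0.138, so the economy is dynamically inefficient (over-saving).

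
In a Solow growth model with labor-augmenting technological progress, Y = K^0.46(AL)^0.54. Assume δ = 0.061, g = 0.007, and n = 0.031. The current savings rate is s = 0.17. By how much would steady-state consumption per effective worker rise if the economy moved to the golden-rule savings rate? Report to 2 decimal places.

Δc ≈ 0.68

Break-even investment rate: n + g + δ = 0.031 + 0.007 + 0.061 = 0.099.
Current steady state (s = 0.17): k* = (0.17/0.099)^(1/0.54) ≈ 2.7217, y* = 2.7217^0.46 ≈ 1.5850, c* = (1−0.17)·1.5850 ≈ 1.3155.
At the golden rule the marginal product of capital equals n+g+δ: 0.46·k^(0.46−1) = 0.099. Solving, k_gold = (0.46/0.099)^(1/0.54) ≈ 17.1954.
y_gold = 17.1954^0.46 ≈ 3.7007, c_gold = y_gold − 0.099·k_gold ≈ 1.9984.
Gain: Δc = 1.9984 − 1.3155 ≈ 0.6829.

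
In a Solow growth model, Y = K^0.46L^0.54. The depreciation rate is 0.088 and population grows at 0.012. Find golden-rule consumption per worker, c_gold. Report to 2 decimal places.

Capital per worker breaks even when investment replaces (n + δ)·k; here n + δ = 0.1.
Maximizing c = f(k) − (n+δ)·k gives f'(k) = n+δ, i.e. 0.46·k^(0.46−1) = 0.1, so k_gold = (0.46/0.1)^(1/0.54) ≈ 16.8783.
y_gold = 16.8783^0.46 ≈ 3.6692.
c_gold = y_gold − (n+δ)·k_gold = 3.6692 − 0.1·16.8783 ≈ 1.9814.

c_gold ≈ 1.98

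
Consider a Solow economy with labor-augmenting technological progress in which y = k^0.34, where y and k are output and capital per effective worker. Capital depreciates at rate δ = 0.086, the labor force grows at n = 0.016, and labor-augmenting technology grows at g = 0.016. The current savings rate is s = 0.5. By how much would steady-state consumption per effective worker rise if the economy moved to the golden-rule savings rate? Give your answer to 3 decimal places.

Δc ≈ 0.086

Break-even investment rate: n + g + δ = 0.016 + 0.016 + 0.086 = 0.118.
Current steady state (s = 0.5): k* = (0.5/0.118)^(1/0.66) ≈ 8.9152, y* = 8.9152^0.34 ≈ 2.1040, c* = (1−0.5)·2.1040 ≈ 1.0520.
Maximizing c = f(k) − (n+g+δ)·k gives f'(k) = n+g+δ, i.e. 0.34·k^(0.34−1) = 0.118, so k_gold = (0.34/0.118)^(1/0.66) ≈ 4.9700.
y_gold = 4.9700^0.34 ≈ 1.7249, c_gold = y_gold − 0.118·k_gold ≈ 1.1384.
Gain: Δc = 1.1384 − 1.0520 ≈ 0.0864.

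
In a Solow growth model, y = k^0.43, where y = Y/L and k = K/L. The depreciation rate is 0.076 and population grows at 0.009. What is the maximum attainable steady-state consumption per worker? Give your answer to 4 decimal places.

Break-even investment rate: n + δ = 0.009 + 0.076 = 0.085.
Golden rule sets MPK = n+δ: 0.43·k^(0.43−1) = 0.085, so k_gold = (0.43/0.085)^(1/0.57) ≈ 17.1860.
y_gold = 17.1860^0.43 ≈ 3.3972.
c_gold = y_gold − (n+δ)·k_gold = 3.3972 − 0.085·17.1860 ≈ 1.9364.

c_gold ≈ 1.9364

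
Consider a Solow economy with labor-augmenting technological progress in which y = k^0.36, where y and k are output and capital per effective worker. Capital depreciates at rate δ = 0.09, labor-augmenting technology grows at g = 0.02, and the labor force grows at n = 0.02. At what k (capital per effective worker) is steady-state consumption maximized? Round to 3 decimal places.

n + g + δ = 0.02 + 0.02 + 0.09 = 0.13.
Maximizing c = f(k) − (n+g+δ)·k gives f'(k) = n+g+δ, i.e. 0.36·k^(0.36−1) = 0.13, so k_gold = (0.36/0.13)^(1/0.64) ≈ 4.9112.

k_gold ≈ 4.911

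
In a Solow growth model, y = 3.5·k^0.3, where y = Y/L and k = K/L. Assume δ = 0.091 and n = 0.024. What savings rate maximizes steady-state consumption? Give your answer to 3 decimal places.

The effective depreciation rate is n + δ = 0.024 + 0.091 = 0.115.
At the golden rule MPK = n+δ, and in any Cobb-Douglas steady state s = (n+δ)·k/y = MPK·k/y = capital's share 0.3.

s_gold = 0.300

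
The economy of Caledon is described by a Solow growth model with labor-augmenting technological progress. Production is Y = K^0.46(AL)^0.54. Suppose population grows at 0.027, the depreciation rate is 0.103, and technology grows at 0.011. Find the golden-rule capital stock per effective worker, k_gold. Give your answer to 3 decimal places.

k_gold ≈ 8.933

The effective depreciation rate is n + g + δ = 0.027 + 0.011 + 0.103 = 0.141.
Golden rule sets MPK = n+g+δ: 0.46·k^(0.46−1) = 0.141, so k_gold = (0.46/0.141)^(1/0.54) ≈ 8.9330.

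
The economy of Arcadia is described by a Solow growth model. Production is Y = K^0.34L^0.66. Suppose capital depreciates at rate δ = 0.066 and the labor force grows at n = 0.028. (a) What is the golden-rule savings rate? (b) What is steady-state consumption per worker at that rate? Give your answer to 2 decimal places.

Capital per worker breaks even when investment replaces (n + δ)·k; here n + δ = 0.094.
For Cobb-Douglas, s_gold equals capital's share: s_gold = 0.34.
At the golden rule the marginal product of capital equals n+δ: 0.34·k^(0.34−1) = 0.094. Solving, k_gold = (0.34/0.094)^(1/0.66) ≈ 7.0143.
y_gold = 7.0143^0.34 ≈ 1.9393; c_gold = (1−0.34)·y_gold ≈ 1.2799.

(a) s_gold = 0.34; (b) c_gold ≈ 1.28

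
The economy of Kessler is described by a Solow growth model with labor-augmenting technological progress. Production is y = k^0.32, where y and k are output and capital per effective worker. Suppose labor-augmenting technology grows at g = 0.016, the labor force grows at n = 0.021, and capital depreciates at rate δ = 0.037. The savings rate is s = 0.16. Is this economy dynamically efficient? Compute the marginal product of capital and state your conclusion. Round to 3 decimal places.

dynamically efficient; MPK ≈ 0.148

Capital per effective worker breaks even when investment replaces (n + g + δ)·k; here n + g + δ = 0.074.
Steady-state k*: s·k^0.32 = 0.074·k gives k* = (0.16/0.074)^(1/0.68) ≈ 3.1080.
MPK = 0.32·3.1080^(-0.68) ≈ 0.1480.
MPK > n+g+δ = 0.074, so the economy is dynamically efficient (under-saving).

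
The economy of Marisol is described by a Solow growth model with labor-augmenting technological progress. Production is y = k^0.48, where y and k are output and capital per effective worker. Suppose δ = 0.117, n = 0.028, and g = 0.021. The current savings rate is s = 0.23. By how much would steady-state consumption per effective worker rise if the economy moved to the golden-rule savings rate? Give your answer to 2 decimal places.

Capital per effective worker breaks even when investment replaces (n + g + δ)·k; here n + g + δ = 0.166.
Current steady state (s = 0.23): k* = (0.23/0.166)^(1/0.52) ≈ 1.8722, y* = 1.8722^0.48 ≈ 1.3512, c* = (1−0.23)·1.3512 ≈ 1.0404.
Setting f'(k) = n+g+δ gives 0.48·k^(0.48−1) = 0.166, hence k_gold = (0.48/0.166)^(1/0.52) ≈ 7.7054.
y_gold = 7.7054^0.48 ≈ 2.6648, c_gold = y_gold − 0.166·k_gold ≈ 1.3857.
Gain: Δc = 1.3857 − 1.0404 ≈ 0.3452.

Δc ≈ 0.35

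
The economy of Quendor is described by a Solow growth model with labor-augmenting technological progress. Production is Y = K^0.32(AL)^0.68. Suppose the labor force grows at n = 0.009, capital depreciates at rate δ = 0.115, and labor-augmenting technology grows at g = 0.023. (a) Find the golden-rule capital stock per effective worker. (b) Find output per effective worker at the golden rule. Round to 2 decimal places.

(a) k_gold ≈ 3.14; (b) y_gold ≈ 1.44

Capital per effective worker breaks even when investment replaces (n + g + δ)·k; here n + g + δ = 0.147.
Setting f'(k) = n+g+δ gives 0.32·k^(0.32−1) = 0.147, hence k_gold = (0.32/0.147)^(1/0.68) ≈ 3.1392.
y_gold = 3.1392^0.32 ≈ 1.4420.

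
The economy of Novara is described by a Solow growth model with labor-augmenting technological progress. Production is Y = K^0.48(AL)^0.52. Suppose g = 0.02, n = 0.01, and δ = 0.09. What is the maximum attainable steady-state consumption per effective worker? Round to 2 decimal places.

c_gold ≈ 1.87

The effective depreciation rate is n + g + δ = 0.01 + 0.02 + 0.09 = 0.12.
Golden rule sets MPK = n+g+δ: 0.48·k^(0.48−1) = 0.12, so k_gold = (0.48/0.12)^(1/0.52) ≈ 14.3816.
y_gold = 14.3816^0.48 ≈ 3.5954.
c_gold = y_gold − (n+g+δ)·k_gold = 3.5954 − 0.12·14.3816 ≈ 1.8696.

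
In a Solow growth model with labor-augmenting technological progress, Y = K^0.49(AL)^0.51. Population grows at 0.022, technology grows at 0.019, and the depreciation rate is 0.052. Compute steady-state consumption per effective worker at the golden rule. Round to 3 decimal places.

c_gold ≈ 2.518

n + g + δ = 0.022 + 0.019 + 0.052 = 0.093.
Golden rule sets MPK = n+g+δ: 0.49·k^(0.49−1) = 0.093, so k_gold = (0.49/0.093)^(1/0.51) ≈ 26.0090.
y_gold = 26.0090^0.49 ≈ 4.9364.
c_gold = y_gold − (n+g+δ)·k_gold = 4.9364 − 0.093·26.0090 ≈ 2.5176.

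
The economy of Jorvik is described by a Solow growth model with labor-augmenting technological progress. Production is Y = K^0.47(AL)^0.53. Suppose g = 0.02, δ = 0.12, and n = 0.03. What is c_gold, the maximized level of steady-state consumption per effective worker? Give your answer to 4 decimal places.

c_gold ≈ 1.3060

The effective depreciation rate is n + g + δ = 0.03 + 0.02 + 0.12 = 0.17.
Golden rule sets MPK = n+g+δ: 0.47·k^(0.47−1) = 0.17, so k_gold = (0.47/0.17)^(1/0.53) ≈ 6.8124.
y_gold = 6.8124^0.47 ≈ 2.4641.
c_gold = y_gold − (n+g+δ)·k_gold = 2.4641 − 0.17·6.8124 ≈ 1.3060.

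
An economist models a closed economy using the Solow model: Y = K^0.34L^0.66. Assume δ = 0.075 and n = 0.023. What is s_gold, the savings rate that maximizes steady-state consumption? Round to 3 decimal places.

s_gold = 0.340

n + δ = 0.023 + 0.075 = 0.098.
At the golden rule MPK = n+δ, and in any Cobb-Douglas steady state s = (n+δ)·k/y = MPK·k/y = capital's share 0.34.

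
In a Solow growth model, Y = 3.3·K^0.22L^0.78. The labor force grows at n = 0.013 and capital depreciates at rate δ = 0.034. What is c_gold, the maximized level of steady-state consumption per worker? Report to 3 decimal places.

Capital per worker breaks even when investment replaces (n + δ)·k; here n + δ = 0.047.
Maximizing c = f(k) − (n+δ)·k gives f'(k) = n+δ, i.e. 0.22·3.3·k^(0.22−1) = 0.047, so k_gold = (0.22·3.3/0.047)^(1/0.78) ≈ 33.4312.
y_gold = 3.3·33.4312^0.22 ≈ 7.1421.
c_gold = y_gold − (n+δ)·k_gold = 7.1421 − 0.047·33.4312 ≈ 5.5709.

c_gold ≈ 5.571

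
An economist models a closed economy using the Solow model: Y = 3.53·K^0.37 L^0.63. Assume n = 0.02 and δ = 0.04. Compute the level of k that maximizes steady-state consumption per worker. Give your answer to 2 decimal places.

k_gold ≈ 132.90

Capital per worker breaks even when investment replaces (n + δ)·k; here n + δ = 0.06.
Maximizing c = f(k) − (n+δ)·k gives f'(k) = n+δ, i.e. 0.37·3.53·k^(0.37−1) = 0.06, so k_gold = (0.37·3.53/0.06)^(1/0.63) ≈ 132.9022.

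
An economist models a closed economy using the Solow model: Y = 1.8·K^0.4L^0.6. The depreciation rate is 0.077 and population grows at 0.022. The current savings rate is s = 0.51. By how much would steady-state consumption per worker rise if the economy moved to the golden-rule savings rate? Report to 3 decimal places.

Δc ≈ 0.161

Capital per worker breaks even when investment replaces (n + δ)·k; here n + δ = 0.099.
Current steady state (s = 0.51): k* = (0.51·1.8/0.099)^(1/0.6) ≈ 40.9272, y* = 1.8·40.9272^0.4 ≈ 7.9447, c* = (1−0.51)·7.9447 ≈ 3.8929.
Setting f'(k) = n+δ gives 0.4·1.8·k^(0.4−1) = 0.099, hence k_gold = (0.4·1.8/0.099)^(1/0.6) ≈ 27.3000.
y_gold = 1.8·27.3000^0.4 ≈ 6.7567, c_gold = y_gold − 0.099·k_gold ≈ 4.0540.
Gain: Δc = 4.0540 − 3.8929 ≈ 0.1611.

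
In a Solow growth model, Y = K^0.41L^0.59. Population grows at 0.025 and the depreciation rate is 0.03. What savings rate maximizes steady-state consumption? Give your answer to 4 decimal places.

s_gold = 0.4100

The effective depreciation rate is n + δ = 0.025 + 0.03 = 0.055.
At the golden rule MPK = n+δ, and in any Cobb-Douglas steady state s = (n+δ)·k/y = MPK·k/y = capital's share 0.41.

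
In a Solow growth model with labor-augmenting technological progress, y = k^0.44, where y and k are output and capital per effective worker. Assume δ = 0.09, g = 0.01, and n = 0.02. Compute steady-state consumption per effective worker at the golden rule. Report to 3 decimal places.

The effective depreciation rate is n + g + δ = 0.02 + 0.01 + 0.09 = 0.12.
Maximizing c = f(k) − (n+g+δ)·k gives f'(k) = n+g+δ, i.e. 0.44·k^(0.44−1) = 0.12, so k_gold = (0.44/0.12)^(1/0.56) ≈ 10.1772.
y_gold = 10.1772^0.44 ≈ 2.7756.
c_gold = y_gold − (n+g+δ)·k_gold = 2.7756 − 0.12·10.1772 ≈ 1.5543.

c_gold ≈ 1.554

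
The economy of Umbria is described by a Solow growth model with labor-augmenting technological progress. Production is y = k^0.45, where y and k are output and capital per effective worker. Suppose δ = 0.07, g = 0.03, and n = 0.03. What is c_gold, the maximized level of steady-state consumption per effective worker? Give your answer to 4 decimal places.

Break-even investment rate: n + g + δ = 0.03 + 0.03 + 0.07 = 0.13.
Maximizing c = f(k) − (n+g+δ)·k gives f'(k) = n+g+δ, i.e. 0.45·k^(0.45−1) = 0.13, so k_gold = (0.45/0.13)^(1/0.55) ≈ 9.5607.
y_gold = 9.5607^0.45 ≈ 2.7620.
c_gold = y_gold − (n+g+δ)·k_gold = 2.7620 − 0.13·9.5607 ≈ 1.5191.

c_gold ≈ 1.5191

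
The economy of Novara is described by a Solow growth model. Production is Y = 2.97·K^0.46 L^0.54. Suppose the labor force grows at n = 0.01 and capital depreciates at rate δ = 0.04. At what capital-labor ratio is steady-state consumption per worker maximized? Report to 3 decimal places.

k_gold ≈ 457.369

The effective depreciation rate is n + δ = 0.01 + 0.04 = 0.05.
Setting f'(k) = n+δ gives 0.46·2.97·k^(0.46−1) = 0.05, hence k_gold = (0.46·2.97/0.05)^(1/0.54) ≈ 457.3695.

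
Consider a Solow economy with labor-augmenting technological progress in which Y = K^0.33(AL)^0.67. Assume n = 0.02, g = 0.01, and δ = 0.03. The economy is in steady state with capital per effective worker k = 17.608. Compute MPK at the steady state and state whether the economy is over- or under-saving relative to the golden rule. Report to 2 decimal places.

over-saving; MPK ≈ 0.05

Break-even investment rate: n + g + δ = 0.02 + 0.01 + 0.03 = 0.06.
MPK = 0.33·k^(0.33−1) = 0.33·17.608^(-0.67) ≈ 0.0483.
MPK < 0.06, so the economy is dynamically inefficient (over-saving).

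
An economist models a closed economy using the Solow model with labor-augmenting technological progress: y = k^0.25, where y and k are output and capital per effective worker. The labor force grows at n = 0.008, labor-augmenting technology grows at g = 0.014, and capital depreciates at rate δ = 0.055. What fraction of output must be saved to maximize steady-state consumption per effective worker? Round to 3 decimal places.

Break-even investment rate: n + g + δ = 0.008 + 0.014 + 0.055 = 0.077.
At the golden rule MPK = n+g+δ, and in any Cobb-Douglas steady state s = (n+g+δ)·k/y = MPK·k/y = capital's share 0.25.

s_gold = 0.250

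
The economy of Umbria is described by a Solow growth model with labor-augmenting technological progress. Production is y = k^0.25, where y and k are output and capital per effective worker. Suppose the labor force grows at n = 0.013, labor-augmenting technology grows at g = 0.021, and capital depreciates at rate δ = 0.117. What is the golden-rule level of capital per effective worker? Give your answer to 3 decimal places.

Break-even investment rate: n + g + δ = 0.013 + 0.021 + 0.117 = 0.151.
At the golden rule the marginal product of capital equals n+g+δ: 0.25·k^(0.25−1) = 0.151. Solving, k_gold = (0.25/0.151)^(1/0.75) ≈ 1.9586.

k_gold ≈ 1.959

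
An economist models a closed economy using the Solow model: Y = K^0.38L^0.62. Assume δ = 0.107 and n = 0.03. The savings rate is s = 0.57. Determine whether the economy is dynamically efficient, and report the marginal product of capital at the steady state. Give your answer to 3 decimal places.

The effective depreciation rate is n + δ = 0.03 + 0.107 = 0.137.
Steady-state k*: s·k^0.38 = 0.137·k gives k* = (0.57/0.137)^(1/0.62) ≈ 9.9686.
MPK = 0.38·9.9686^(-0.62) ≈ 0.0913.
MPK < n+δ = 0.137, so the economy is dynamically inefficient (over-saving).

dynamically inefficient; MPK ≈ 0.091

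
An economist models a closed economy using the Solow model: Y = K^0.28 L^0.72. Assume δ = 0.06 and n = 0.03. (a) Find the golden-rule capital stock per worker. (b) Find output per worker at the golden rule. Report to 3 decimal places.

Capital per worker breaks even when investment replaces (n + δ)·k; here n + δ = 0.09.
At the golden rule the marginal product of capital equals n+δ: 0.28·k^(0.28−1) = 0.09. Solving, k_gold = (0.28/0.09)^(1/0.72) ≈ 4.8373.
y_gold = 4.8373^0.28 ≈ 1.5549.

(a) k_gold ≈ 4.837; (b) y_gold ≈ 1.555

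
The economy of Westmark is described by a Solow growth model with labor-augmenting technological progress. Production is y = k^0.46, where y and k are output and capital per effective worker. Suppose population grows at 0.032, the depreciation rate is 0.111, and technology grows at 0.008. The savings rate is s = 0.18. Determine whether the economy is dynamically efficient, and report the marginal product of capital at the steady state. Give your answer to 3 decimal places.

n + g + δ = 0.032 + 0.008 + 0.111 = 0.151.
Steady-state k*: s·k^0.46 = 0.151·k gives k* = (0.18/0.151)^(1/0.54) ≈ 1.3845.
MPK = 0.46·1.3845^(-0.54) ≈ 0.3859.
MPK > n+g+δ = 0.151, so the economy is dynamically efficient (under-saving).

dynamically efficient; MPK ≈ 0.386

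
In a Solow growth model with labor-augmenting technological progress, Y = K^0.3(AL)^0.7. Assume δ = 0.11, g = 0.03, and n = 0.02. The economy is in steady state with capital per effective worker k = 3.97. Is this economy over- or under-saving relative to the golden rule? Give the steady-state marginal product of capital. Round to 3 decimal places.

over-saving; MPK ≈ 0.114

The effective depreciation rate is n + g + δ = 0.02 + 0.03 + 0.11 = 0.16.
MPK = 0.3·k^(0.3−1) = 0.3·3.97^(-0.7) ≈ 0.1143.
MPK < 0.16, so the economy is dynamically inefficient (over-saving).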